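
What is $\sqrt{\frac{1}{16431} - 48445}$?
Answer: $\frac{i \sqrt{13079072615214}}{16431} \approx 220.1 i$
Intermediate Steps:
$\sqrt{\frac{1}{16431} - 48445} = \sqrt{- \frac{795999794}{16431}} = \frac{i \sqrt{13079072615214}}{16431}$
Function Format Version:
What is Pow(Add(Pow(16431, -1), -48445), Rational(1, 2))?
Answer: Mul(Rational(1, 16431), I, Pow(13079072615214, Rational(1, 2))) ≈ Mul(220.10, I)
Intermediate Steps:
Pow(Add(Pow(16431, -1), -48445), Rational(1, 2)) = Pow(Add(Rational(1, 16431), -48445), Rational(1, 2)) = Pow(Rational(-795999794, 16431), Rational(1, 2)) = Mul(Rational(1, 16431), I, Pow(13079072615214, Rational(1, 2)))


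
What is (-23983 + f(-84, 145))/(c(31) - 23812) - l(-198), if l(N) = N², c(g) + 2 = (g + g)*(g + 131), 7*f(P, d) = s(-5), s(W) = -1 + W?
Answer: -3778705673/96390 ≈ -39202.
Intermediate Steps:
f(P, d) = -6/7 (f(P, d) = (-1 - 5)/7 = (⅐)*(-6) = -6/7)
c(g) = -2 + 2*g*(131 + g) (c(g) = -2 + (g + g)*(g + 131) = -2 + (2*g)*(131 + g) = -2 + 2*g*(131 + g))
(-23983 + f(-84, 145))/(c(31) - 23812) - l(-198) = (-23983 - 6/7)/((-2 + 2*31² + 262*31) - 23812) - 1*(-198)² = -167887/(7*((-2 + 2*961 + 8122) - 23812)) - 1*39204 = -167887/(7*((-2 + 1922 + 8122) - 23812)) - 39204 = -167887/(7*(10042 - 23812)) - 39204 = -167887/7/(-13770) - 39204 = -167887/7*(-1/13770) - 39204 = 167887/96390 - 39204 = -3778705673/96390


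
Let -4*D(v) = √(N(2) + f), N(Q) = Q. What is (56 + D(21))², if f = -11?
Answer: 50167/16 - 84*I ≈ 3135.4 - 84.0*I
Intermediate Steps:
D(v) = -3*I/4 (D(v) = -√(2 - 11)/4 = -3*I/4)
(56 + D(21))² = (56 - 3*I/4)²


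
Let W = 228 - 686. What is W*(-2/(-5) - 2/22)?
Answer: -7786/55 ≈ -141.56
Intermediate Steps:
W = -458
W*(-2/(-5) - 2/22) = -458*(-2/(-5) - 2/22) = -458*(-2*(-⅕) - 2*1/22) = -458*(⅖ - 1/11) = -458*17/55 = -7786/55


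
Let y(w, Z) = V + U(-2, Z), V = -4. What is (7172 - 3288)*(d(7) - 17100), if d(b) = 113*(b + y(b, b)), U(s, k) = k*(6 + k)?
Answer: -25160552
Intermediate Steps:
y(w, Z) = -4 + Z*(6 + Z)
d(b) = -452 + 113*b + 113*b*(6 + b) (d(b) = 113*(b + (-4 + b*(6 + b))) = 113*(-4 + b + b*(6 + b)) = -452 + 113*b + 113*b*(6 + b))
(7172 - 3288)*(d(7) - 17100) = (7172 - 3288)*((-452 + 113*7 + 113*7*(6 + 7)) - 17100) = 3884*((-452 + 791 + 113*7*13) - 17100) = 3884*((-452 + 791 + 10283) - 17100) = 3884*(10622 - 17100) = 3884*(-6478) = -25160552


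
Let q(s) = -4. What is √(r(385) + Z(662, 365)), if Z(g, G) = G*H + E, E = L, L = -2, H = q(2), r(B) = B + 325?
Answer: 4*I*√47 ≈ 27.423*I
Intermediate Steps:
r(B) = 325 + B
H = -4
E = -2
Z(g, G) = -2 - 4*G (Z(g, G) = G*(-4) - 2 = -4*G - 2 = -2 - 4*G)
√(r(385) + Z(662, 365)) = √((325 + 385) + (-2 - 4*365)) = √(710 + (-2 - 1460)) = √(710 - 1462) = √(-752) = 4*I*√47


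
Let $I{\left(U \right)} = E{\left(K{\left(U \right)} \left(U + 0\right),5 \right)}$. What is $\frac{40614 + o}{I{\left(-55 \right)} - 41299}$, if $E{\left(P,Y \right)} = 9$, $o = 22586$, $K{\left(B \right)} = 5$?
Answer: $- \frac{6320}{4129} \approx -1.5306$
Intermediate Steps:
$I{\left(U \right)} = 9$
$\frac{40614 + o}{I{\left(-55 \right)} - 41299} = \frac{40614 + 22586}{9 - 41299} = \frac{63200}{-41290} = 63200 \left(- \frac{1}{41290}\right) = - \frac{6320}{4129}$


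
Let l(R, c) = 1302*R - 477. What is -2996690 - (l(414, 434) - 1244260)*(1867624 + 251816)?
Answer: 1495704886270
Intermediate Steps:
l(R, c) = -477 + 1302*R
-2996690 - (l(414, 434) - 1244260)*(1867624 + 251816) = -2996690 - ((-477 + 1302*414) - 1244260)*(1867624 + 251816) = -2996690 - ((-477 + 539028) - 1244260)*2119440 = -2996690 - (538551 - 1244260)*2119440 = -2996690 - (-705709)*2119440 = -2996690 - 1*(-1495707882960) = -2996690 + 1495707882960 = 1495704886270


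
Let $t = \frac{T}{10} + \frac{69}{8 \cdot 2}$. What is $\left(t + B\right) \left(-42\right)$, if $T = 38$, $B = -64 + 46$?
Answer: $\frac{16611}{40} \approx 415.27$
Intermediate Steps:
$B = -18$
$t = \frac{649}{80}$ ($t = \frac{38}{10} + \frac{69}{8 \cdot 2} = 38 \cdot \frac{1}{10} + \frac{69}{16} = \frac{19}{5} + 69 \cdot \frac{1}{16} = \frac{19}{5} + \frac{69}{16} = \frac{649}{80} \approx 8.1125$)
$\left(t + B\right) \left(-42\right) = \left(\frac{649}{80} - 18\right) \left(-42\right) = \left(- \frac{791}{80}\right) \left(-42\right) = \frac{16611}{40}$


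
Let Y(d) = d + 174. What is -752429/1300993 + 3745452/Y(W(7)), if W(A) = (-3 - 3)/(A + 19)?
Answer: 21114929700919/979647729 ≈ 21554.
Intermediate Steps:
W(A) = -6/(19 + A)
Y(d) = 174 + d
-752429/1300993 + 3745452/Y(W(7)) = -752429/1300993 + 3745452/(174 - 6/(19 + 7)) = -752429*1/1300993 + 3745452/(174 - 6/26) = -752429/1300993 + 3745452/(174 - 6*1/26) = -752429/1300993 + 3745452/(174 - 3/13) = -752429/1300993 + 3745452/(2259/13) = -752429/1300993 + 3745452*(13/2259) = -752429/1300993 + 16230292/753 = 21114929700919/979647729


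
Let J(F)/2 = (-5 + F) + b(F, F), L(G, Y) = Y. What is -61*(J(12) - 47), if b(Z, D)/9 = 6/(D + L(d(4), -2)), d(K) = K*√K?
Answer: 6771/5 ≈ 1354.2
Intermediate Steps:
d(K) = K^(3/2)
b(Z, D) = 54/(-2 + D) (b(Z, D) = 9*(6/(D - 2)) = 9*(6/(-2 + D)) = 54/(-2 + D))
J(F) = -10 + 2*F + 108/(-2 + F) (J(F) = 2*((-5 + F) + 54/(-2 + F)) = 2*(-5 + F + 54/(-2 + F)) = -10 + 2*F + 108/(-2 + F))
-61*(J(12) - 47) = -61*(2*(54 + (-5 + 12)*(-2 + 12))/(-2 + 12) - 47) = -61*(2*(54 + 7*10)/10 - 47) = -61*(2*(⅒)*(54 + 70) - 47) = -61*(2*(⅒)*124 - 47) = -61*(124/5 - 47) = -61*(-111/5) = 6771/5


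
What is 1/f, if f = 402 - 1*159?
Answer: 1/243 ≈ 0.0041152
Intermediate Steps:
f = 243 (f = 402 - 159 = 243)
1/f = 1/243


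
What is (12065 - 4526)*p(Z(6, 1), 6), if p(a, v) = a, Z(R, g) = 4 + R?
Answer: 75390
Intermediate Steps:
(12065 - 4526)*p(Z(6, 1), 6) = (12065 - 4526)*(4 + 6) = 7539*10 = 75390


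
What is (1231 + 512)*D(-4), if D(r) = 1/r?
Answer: -1743/4 ≈ -435.75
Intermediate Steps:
(1231 + 512)*D(-4) = (1231 + 512)/(-4) = 1743*(-1/4) = -1743/4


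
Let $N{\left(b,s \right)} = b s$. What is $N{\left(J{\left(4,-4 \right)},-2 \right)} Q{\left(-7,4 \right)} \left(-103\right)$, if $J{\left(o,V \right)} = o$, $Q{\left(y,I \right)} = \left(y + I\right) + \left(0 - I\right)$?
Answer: $-5768$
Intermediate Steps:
$Q{\left(y,I \right)} = y$ ($Q{\left(y,I \right)} = \left(I + y\right) - I = y$)
$N{\left(J{\left(4,-4 \right)},-2 \right)} Q{\left(-7,4 \right)} \left(-103\right) = 4 \left(-2\right) \left(-7\right) \left(-103\right) = \left(-8\right) \left(-7\right) \left(-103\right) = 56 \left(-103\right) = -5768$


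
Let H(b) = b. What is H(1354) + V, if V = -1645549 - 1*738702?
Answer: -2382897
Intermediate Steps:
V = -2384251 (V = -1645549 - 738702 = -2384251)
H(1354) + V = 1354 - 2384251 = -2382897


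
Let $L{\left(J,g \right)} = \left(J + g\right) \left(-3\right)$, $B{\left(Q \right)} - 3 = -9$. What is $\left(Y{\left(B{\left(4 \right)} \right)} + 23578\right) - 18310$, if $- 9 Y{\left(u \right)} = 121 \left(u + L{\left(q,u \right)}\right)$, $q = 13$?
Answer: $5631$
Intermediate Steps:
$B{\left(Q \right)} = -6$ ($B{\left(Q \right)} = 3 - 9 = -6$)
$L{\left(J,g \right)} = - 3 J - 3 g$
$Y{\left(u \right)} = \frac{1573}{3} + \frac{242 u}{9}$ ($Y{\left(u \right)} = - \frac{121 \left(u - \left(39 + 3 u\right)\right)}{9} = - \frac{121 \left(-39 - 2 u\right)}{9} = - \frac{-4719 - 242 u}{9} = \frac{1573}{3} + \frac{242 u}{9}$)
$\left(Y{\left(B{\left(4 \right)} \right)} + 23578\right) - 18310 = \left(\left(\frac{1573}{3} + \frac{242}{9} \left(-6\right)\right) + 23578\right) - 18310 = \left(\left(\frac{1573}{3} - \frac{484}{3}\right) + 23578\right) - 18310 = \left(363 + 23578\right) - 18310 = 23941 - 18310 = 5631$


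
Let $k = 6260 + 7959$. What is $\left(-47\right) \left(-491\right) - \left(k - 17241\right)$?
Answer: $26099$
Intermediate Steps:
$k = 14219$
$\left(-47\right) \left(-491\right) - \left(k - 17241\right) = \left(-47\right) \left(-491\right) - \left(14219 - 17241\right) = 23077 - \left(14219 - 17241\right) = 23077 - -3022 = 23077 + 3022 = 26099$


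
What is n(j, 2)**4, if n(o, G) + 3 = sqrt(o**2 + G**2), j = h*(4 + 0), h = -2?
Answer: 8377 - 1848*sqrt(17) ≈ 757.50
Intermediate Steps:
j = -8 (j = -2*(4 + 0) = -2*4 = -8)
n(o, G) = -3 + sqrt(G**2 + o**2) (n(o, G) = -3 + sqrt(o**2 + G**2) = -3 + sqrt(G**2 + o**2))
n(j, 2)**4 = (-3 + sqrt(2**2 + (-8)**2))**4 = (-3 + sqrt(4 + 64))**4 = (-3 + sqrt(68))**4 = (-3 + 2*sqrt(17))**4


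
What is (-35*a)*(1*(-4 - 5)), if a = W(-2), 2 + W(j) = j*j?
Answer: 630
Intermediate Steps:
W(j) = -2 + j² (W(j) = -2 + j*j = -2 + j²)
a = 2 (a = -2 + (-2)² = -2 + 4 = 2)
(-35*a)*(1*(-4 - 5)) = (-35*2)*(1*(-4 - 5)) = -70*(-9) = 630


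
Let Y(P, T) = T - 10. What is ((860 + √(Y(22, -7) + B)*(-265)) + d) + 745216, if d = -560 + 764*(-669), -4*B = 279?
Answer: 234400 - 265*I*√347/2 ≈ 2.344e+5 - 2468.2*I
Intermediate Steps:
B = -279/4 (B = -¼*279 = -279/4 ≈ -69.750)
Y(P, T) = -10 + T
d = -511676 (d = -560 - 511116 = -511676)
((860 + √(Y(22, -7) + B)*(-265)) + d) + 745216 = ((860 + √((-10 - 7) - 279/4)*(-265)) - 511676) + 745216 = ((860 + √(-17 - 279/4)*(-265)) - 511676) + 745216 = ((860 + √(-347/4)*(-265)) - 511676) + 745216 = ((860 + (I*√347/2)*(-265)) - 511676) + 745216 = ((860 - 265*I*√347/2) - 511676) + 745216 = (-510816 - 265*I*√347/2) + 745216 = 234400 - 265*I*√347/2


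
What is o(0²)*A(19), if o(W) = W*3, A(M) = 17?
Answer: 0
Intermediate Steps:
o(W) = 3*W
o(0²)*A(19) = (3*0²)*17 = (3*0)*17 = 0*17 = 0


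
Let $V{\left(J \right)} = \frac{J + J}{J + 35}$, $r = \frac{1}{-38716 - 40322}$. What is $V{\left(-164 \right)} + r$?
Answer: $\frac{8641445}{3398634} \approx 2.5426$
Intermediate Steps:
$r = - \frac{1}{79038}$ ($r = \frac{1}{-79038} = - \frac{1}{79038} \approx -1.2652 \cdot 10^{-5}$)
$V{\left(J \right)} = \frac{2 J}{35 + J}$
$V{\left(-164 \right)} + r = 2 \left(-164\right) \frac{1}{35 - 164} - \frac{1}{79038} = 2 \left(-164\right) \frac{1}{-129} - \frac{1}{79038} = 2 \left(-164\right) \left(- \frac{1}{129}\right) - \frac{1}{79038} = \frac{328}{129} - \frac{1}{79038} = \frac{8641445}{3398634}$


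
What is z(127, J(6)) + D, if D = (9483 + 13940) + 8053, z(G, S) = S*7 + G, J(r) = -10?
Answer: 31533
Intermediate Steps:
z(G, S) = G + 7*S (z(G, S) = 7*S + G = G + 7*S)
D = 31476 (D = 23423 + 8053 = 31476)
z(127, J(6)) + D = (127 + 7*(-10)) + 31476 = (127 - 70) + 31476 = 57 + 31476 = 31533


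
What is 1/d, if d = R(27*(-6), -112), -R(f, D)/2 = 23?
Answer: -1/46 ≈ -0.021739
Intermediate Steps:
R(f, D) = -46 (R(f, D) = -2*23 = -46)
d = -46
1/d = 1/(-46) = -1/46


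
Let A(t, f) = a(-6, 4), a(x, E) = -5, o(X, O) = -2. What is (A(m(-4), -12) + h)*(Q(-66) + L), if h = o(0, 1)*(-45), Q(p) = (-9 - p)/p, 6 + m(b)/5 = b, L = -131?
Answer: -246585/22 ≈ -11208.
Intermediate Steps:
m(b) = -30 + 5*b
A(t, f) = -5
Q(p) = (-9 - p)/p
h = 90 (h = -2*(-45) = 90)
(A(m(-4), -12) + h)*(Q(-66) + L) = (-5 + 90)*((-9 - 1*(-66))/(-66) - 131) = 85*(-(-9 + 66)/66 - 131) = 85*(-1/66*57 - 131) = 85*(-19/22 - 131) = 85*(-2901/22) = -246585/22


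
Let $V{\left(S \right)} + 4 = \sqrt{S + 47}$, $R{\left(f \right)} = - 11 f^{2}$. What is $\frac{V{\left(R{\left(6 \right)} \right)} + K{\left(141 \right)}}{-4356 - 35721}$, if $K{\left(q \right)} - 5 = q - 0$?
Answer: $- \frac{142}{40077} - \frac{i \sqrt{349}}{40077} \approx -0.0035432 - 0.00046614 i$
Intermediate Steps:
$V{\left(S \right)} = -4 + \sqrt{47 + S}$ ($V{\left(S \right)} = -4 + \sqrt{S + 47} = -4 + \sqrt{47 + S}$)
$K{\left(q \right)} = 5 + q$ ($K{\left(q \right)} = 5 + \left(q - 0\right) = 5 + \left(q + 0\right) = 5 + q$)
$\frac{V{\left(R{\left(6 \right)} \right)} + K{\left(141 \right)}}{-4356 - 35721} = \frac{\left(-4 + \sqrt{47 - 11 \cdot 6^{2}}\right) + \left(5 + 141\right)}{-4356 - 35721} = \frac{\left(-4 + \sqrt{47 - 396}\right) + 146}{-40077} = \left(\left(-4 + \sqrt{47 - 396}\right) + 146\right) \left(- \frac{1}{40077}\right) = \left(\left(-4 + \sqrt{-349}\right) + 146\right) \left(- \frac{1}{40077}\right) = \left(\left(-4 + i \sqrt{349}\right) + 146\right) \left(- \frac{1}{40077}\right) = \left(142 + i \sqrt{349}\right) \left(- \frac{1}{40077}\right) = - \frac{142}{40077} - \frac{i \sqrt{349}}{40077}$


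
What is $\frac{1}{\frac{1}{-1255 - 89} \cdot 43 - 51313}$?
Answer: $- \frac{1344}{68964715} \approx -1.9488 \cdot 10^{-5}$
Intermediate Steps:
$\frac{1}{\frac{1}{-1255 - 89} \cdot 43 - 51313} = \frac{1}{\frac{1}{-1344} \cdot 43 - 51313} = \frac{1}{\left(- \frac{1}{1344}\right) 43 - 51313} = \frac{1}{- \frac{43}{1344} - 51313} = \frac{1}{- \frac{68964715}{1344}} = - \frac{1344}{68964715}$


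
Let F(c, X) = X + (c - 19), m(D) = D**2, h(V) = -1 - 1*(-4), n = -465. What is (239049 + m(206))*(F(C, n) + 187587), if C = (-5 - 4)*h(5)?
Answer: 52659087860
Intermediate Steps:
h(V) = 3 (h(V) = -1 + 4 = 3)
C = -27 (C = (-5 - 4)*3 = -9*3 = -27)
F(c, X) = -19 + X + c (F(c, X) = X + (-19 + c) = -19 + X + c)
(239049 + m(206))*(F(C, n) + 187587) = (239049 + 206**2)*((-19 - 465 - 27) + 187587) = (239049 + 42436)*(-511 + 187587) = 281485*187076 = 52659087860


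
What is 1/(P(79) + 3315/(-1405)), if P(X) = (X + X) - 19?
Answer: 281/38396 ≈ 0.0073185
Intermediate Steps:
P(X) = -19 + 2*X (P(X) = 2*X - 19 = -19 + 2*X)
1/(P(79) + 3315/(-1405)) = 1/((-19 + 2*79) + 3315/(-1405)) = 1/((-19 + 158) + 3315*(-1/1405)) = 1/(139 - 663/281) = 1/(38396/281) = 281/38396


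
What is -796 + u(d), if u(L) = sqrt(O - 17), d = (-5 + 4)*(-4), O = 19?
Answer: -796 + sqrt(2) ≈ -794.59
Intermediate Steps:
d = 4 (d = -1*(-4) = 4)
u(L) = sqrt(2) (u(L) = sqrt(19 - 17) = sqrt(2))
-796 + u(d) = -796 + sqrt(2)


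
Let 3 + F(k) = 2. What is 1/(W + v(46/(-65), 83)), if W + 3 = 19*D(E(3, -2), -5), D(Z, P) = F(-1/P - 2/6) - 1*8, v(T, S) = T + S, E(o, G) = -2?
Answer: -65/5961 ≈ -0.010904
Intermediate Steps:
v(T, S) = S + T
F(k) = -1 (F(k) = -3 + 2 = -1)
D(Z, P) = -9 (D(Z, P) = -1 - 1*8 = -1 - 8 = -9)
W = -174 (W = -3 + 19*(-9) = -3 - 171 = -174)
1/(W + v(46/(-65), 83)) = 1/(-174 + (83 + 46/(-65))) = 1/(-174 + (83 + 46*(-1/65))) = 1/(-174 + (83 - 46/65)) = 1/(-174 + 5349/65) = 1/(-5961/65) = -65/5961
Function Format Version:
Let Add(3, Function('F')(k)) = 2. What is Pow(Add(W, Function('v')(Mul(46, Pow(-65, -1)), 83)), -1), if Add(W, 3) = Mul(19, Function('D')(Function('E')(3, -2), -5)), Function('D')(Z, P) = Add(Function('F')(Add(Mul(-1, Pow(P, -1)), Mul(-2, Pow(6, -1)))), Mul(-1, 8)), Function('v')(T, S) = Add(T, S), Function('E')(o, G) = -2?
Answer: Rational(-65, 5961) ≈ -0.010904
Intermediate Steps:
Function('v')(T, S) = Add(S, T)
Function('F')(k) = -1 (Function('F')(k) = Add(-3, 2) = -1)
Function('D')(Z, P) = -9 (Function('D')(Z, P) = Add(-1, Mul(-1, 8)) = Add(-1, -8) = -9)
W = -174 (W = Add(-3, Mul(19, -9)) = Add(-3, -171) = -174)
Pow(Add(W, Function('v')(Mul(46, Pow(-65, -1)), 83)), -1) = Pow(Add(-174, Add(83, Mul(46, Pow(-65, -1)))), -1) = Pow(Add(-174, Add(83, Mul(46, Rational(-1, 65)))), -1) = Pow(Add(-174, Add(83, Rational(-46, 65))), -1) = Pow(Add(-174, Rational(5349, 65)), -1) = Pow(Rational(-5961, 65), -1) = Rational(-65, 5961)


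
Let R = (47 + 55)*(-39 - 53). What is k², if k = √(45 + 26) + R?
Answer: (9384 - √71)² ≈ 8.7901e+7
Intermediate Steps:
R = -9384 (R = 102*(-92) = -9384)
k = -9384 + √71 (k = √(45 + 26) - 9384 = √71 - 9384 = -9384 + √71 ≈ -9375.6)
k² = (-9384 + √71)²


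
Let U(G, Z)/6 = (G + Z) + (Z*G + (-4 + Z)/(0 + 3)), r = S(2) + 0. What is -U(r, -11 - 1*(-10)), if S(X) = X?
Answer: 16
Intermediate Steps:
r = 2 (r = 2 + 0 = 2)
U(G, Z) = -8 + 6*G + 8*Z + 6*G*Z (U(G, Z) = 6*((G + Z) + (Z*G + (-4 + Z)/(0 + 3))) = 6*((G + Z) + (G*Z + (-4 + Z)/3)) = 6*((G + Z) + (G*Z + (-4 + Z)*(⅓))) = 6*((G + Z) + (G*Z + (-4/3 + Z/3))) = 6*((G + Z) + (-4/3 + Z/3 + G*Z)) = 6*(-4/3 + G + 4*Z/3 + G*Z) = -8 + 6*G + 8*Z + 6*G*Z)
-U(r, -11 - 1*(-10)) = -(-8 + 6*2 + 8*(-11 - 1*(-10)) + 6*2*(-11 - 1*(-10))) = -(-8 + 12 + 8*(-11 + 10) + 6*2*(-11 + 10)) = -(-8 + 12 + 8*(-1) + 6*2*(-1)) = -(-8 + 12 - 8 - 12) = -1*(-16) = 16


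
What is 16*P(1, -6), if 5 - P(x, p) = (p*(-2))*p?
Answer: 1232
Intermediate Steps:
P(x, p) = 5 + 2*p² (P(x, p) = 5 - p*(-2)*p = 5 - (-2*p)*p = 5 - (-2)*p² = 5 + 2*p²)
16*P(1, -6) = 16*(5 + 2*(-6)²) = 16*(5 + 2*36) = 16*(5 + 72) = 16*77 = 1232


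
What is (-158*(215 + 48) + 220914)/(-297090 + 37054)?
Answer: -44840/65009 ≈ -0.68975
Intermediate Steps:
(-158*(215 + 48) + 220914)/(-297090 + 37054) = (-158*263 + 220914)/(-260036) = (-41554 + 220914)*(-1/260036) = 179360*(-1/260036) = -44840/65009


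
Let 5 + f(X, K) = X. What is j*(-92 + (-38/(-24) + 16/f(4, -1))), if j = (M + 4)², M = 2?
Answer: -3831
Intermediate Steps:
f(X, K) = -5 + X
j = 36 (j = (2 + 4)² = 6² = 36)
j*(-92 + (-38/(-24) + 16/f(4, -1))) = 36*(-92 + (-38/(-24) + 16/(-5 + 4))) = 36*(-92 + (-38*(-1/24) + 16/(-1))) = 36*(-92 + (19/12 + 16*(-1))) = 36*(-92 + (19/12 - 16)) = 36*(-92 - 173/12) = 36*(-1277/12) = -3831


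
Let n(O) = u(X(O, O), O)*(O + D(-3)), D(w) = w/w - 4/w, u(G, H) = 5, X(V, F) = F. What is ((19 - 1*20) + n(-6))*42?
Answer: -812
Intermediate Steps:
D(w) = 1 - 4/w
n(O) = 35/3 + 5*O (n(O) = 5*(O + (-4 - 3)/(-3)) = 5*(O - ⅓*(-7)) = 5*(O + 7/3) = 5*(7/3 + O) = 35/3 + 5*O)
((19 - 1*20) + n(-6))*42 = ((19 - 1*20) + (35/3 + 5*(-6)))*42 = ((19 - 20) + (35/3 - 30))*42 = (-1 - 55/3)*42 = -58/3*42 = -812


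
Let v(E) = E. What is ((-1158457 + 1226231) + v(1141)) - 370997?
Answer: -302082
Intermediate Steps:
((-1158457 + 1226231) + v(1141)) - 370997 = ((-1158457 + 1226231) + 1141) - 370997 = (67774 + 1141) - 370997 = 68915 - 370997 = -302082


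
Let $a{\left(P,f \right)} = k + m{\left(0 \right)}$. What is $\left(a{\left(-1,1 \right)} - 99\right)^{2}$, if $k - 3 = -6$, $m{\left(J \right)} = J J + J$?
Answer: $10404$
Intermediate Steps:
$m{\left(J \right)} = J + J^{2}$ ($m{\left(J \right)} = J^{2} + J = J + J^{2}$)
$k = -3$ ($k = 3 - 6 = -3$)
$a{\left(P,f \right)} = -3$ ($a{\left(P,f \right)} = -3 + 0 \left(1 + 0\right) = -3 + 0 \cdot 1 = -3 + 0 = -3$)
$\left(a{\left(-1,1 \right)} - 99\right)^{2} = \left(-3 - 99\right)^{2} = \left(-102\right)^{2} = 10404$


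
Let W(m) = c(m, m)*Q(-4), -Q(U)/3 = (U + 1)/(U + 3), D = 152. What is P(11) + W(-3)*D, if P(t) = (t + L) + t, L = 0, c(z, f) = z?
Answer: 4126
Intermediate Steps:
Q(U) = -3*(1 + U)/(3 + U) (Q(U) = -3*(U + 1)/(U + 3) = -3*(1 + U)/(3 + U))
P(t) = 2*t (P(t) = (t + 0) + t = t + t = 2*t)
W(m) = -9*m (W(m) = m*(3*(-1 - 1*(-4))/(3 - 4)) = m*(3*(-1 + 4)/(-1)) = m*(3*(-1)*3) = m*(-9) = -9*m)
P(11) + W(-3)*D = 2*11 - 9*(-3)*152 = 22 + 27*152 = 22 + 4104 = 4126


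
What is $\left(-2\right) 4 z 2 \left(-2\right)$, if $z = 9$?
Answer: $288$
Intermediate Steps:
$\left(-2\right) 4 z 2 \left(-2\right) = \left(-2\right) 4 \cdot 9 \cdot 2 \left(-2\right) = \left(-8\right) 9 \left(-4\right) = \left(-72\right) \left(-4\right) = 288$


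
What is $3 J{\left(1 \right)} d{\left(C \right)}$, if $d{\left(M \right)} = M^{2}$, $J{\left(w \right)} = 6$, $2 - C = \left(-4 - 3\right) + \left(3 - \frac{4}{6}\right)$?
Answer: $800$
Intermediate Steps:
$C = \frac{20}{3}$ ($C = 2 - \left(\left(-4 - 3\right) + \left(3 - \frac{4}{6}\right)\right) = 2 - \left(-7 + \left(3 - \frac{2}{3}\right)\right) = 2 - \left(-7 + \frac{7}{3}\right) = 2 - - \frac{14}{3} = 2 + \frac{14}{3} = \frac{20}{3} \approx 6.6667$)
$3 J{\left(1 \right)} d{\left(C \right)} = 3 \cdot 6 \left(\frac{20}{3}\right)^{2} = 18 \cdot \frac{400}{9} = 800$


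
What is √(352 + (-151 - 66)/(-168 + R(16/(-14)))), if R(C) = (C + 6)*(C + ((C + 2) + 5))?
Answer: √1985548870/2370 ≈ 18.801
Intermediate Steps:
R(C) = (6 + C)*(7 + 2*C) (R(C) = (6 + C)*(C + ((2 + C) + 5)) = (6 + C)*(C + (7 + C)) = (6 + C)*(7 + 2*C))
√(352 + (-151 - 66)/(-168 + R(16/(-14)))) = √(352 + (-151 - 66)/(-168 + (42 + 2*(16/(-14))² + 19*(16/(-14))))) = √(352 - 217/(-168 + (42 + 2*(16*(-1/14))² + 19*(16*(-1/14))))) = √(352 - 217/(-168 + (42 + 2*(-8/7)² + 19*(-8/7)))) = √(352 - 217/(-168 + (42 + 2*(64/49) - 152/7))) = √(352 - 217/(-168 + (42 + 128/49 - 152/7))) = √(352 - 217/(-168 + 1122/49)) = √(352 - 217/(-7110/49)) = √(352 - 217*(-49/7110)) = √(352 + 10633/7110) = √(2513353/7110) = √1985548870/2370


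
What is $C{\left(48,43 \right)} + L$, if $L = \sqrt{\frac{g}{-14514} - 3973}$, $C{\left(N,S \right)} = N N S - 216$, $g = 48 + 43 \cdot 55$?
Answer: $98856 + \frac{i \sqrt{836972088990}}{14514} \approx 98856.0 + 63.033 i$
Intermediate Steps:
$g = 2413$ ($g = 48 + 2365 = 2413$)
$C{\left(N,S \right)} = -216 + S N^{2}$ ($C{\left(N,S \right)} = N^{2} S - 216 = S N^{2} - 216 = -216 + S N^{2}$)
$L = \frac{i \sqrt{836972088990}}{14514}$ ($L = \sqrt{\frac{2413}{-14514} - 3973} = \sqrt{2413 \left(- \frac{1}{14514}\right) - 3973} = \sqrt{- \frac{2413}{14514} - 3973} = \sqrt{- \frac{57666535}{14514}} = \frac{i \sqrt{836972088990}}{14514} \approx 63.033 i$)
$C{\left(48,43 \right)} + L = \left(-216 + 43 \cdot 48^{2}\right) + \frac{i \sqrt{836972088990}}{14514} = \left(-216 + 43 \cdot 2304\right) + \frac{i \sqrt{836972088990}}{14514} = \left(-216 + 99072\right) + \frac{i \sqrt{836972088990}}{14514} = 98856 + \frac{i \sqrt{836972088990}}{14514}$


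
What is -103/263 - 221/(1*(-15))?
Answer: 56578/3945 ≈ 14.342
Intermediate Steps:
-103/263 - 221/(1*(-15)) = -103*1/263 - 221/(-15) = -103/263 - 221*(-1/15) = -103/263 + 221/15 = 56578/3945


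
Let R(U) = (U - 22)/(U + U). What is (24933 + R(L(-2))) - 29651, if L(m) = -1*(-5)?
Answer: -47197/10 ≈ -4719.7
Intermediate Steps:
L(m) = 5
R(U) = (-22 + U)/(2*U) (R(U) = (-22 + U)/((2*U)) = (-22 + U)*(1/(2*U)) = (-22 + U)/(2*U))
(24933 + R(L(-2))) - 29651 = (24933 + (½)*(-22 + 5)/5) - 29651 = (24933 + (½)*(⅕)*(-17)) - 29651 = (24933 - 17/10) - 29651 = 249313/10 - 29651 = -47197/10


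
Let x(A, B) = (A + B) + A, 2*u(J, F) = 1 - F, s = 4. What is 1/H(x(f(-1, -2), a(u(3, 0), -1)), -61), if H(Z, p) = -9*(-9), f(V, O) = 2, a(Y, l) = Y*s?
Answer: 1/81 ≈ 0.012346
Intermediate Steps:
u(J, F) = 1/2 - F/2 (u(J, F) = (1 - F)/2 = 1/2 - F/2)
a(Y, l) = 4*Y (a(Y, l) = Y*4 = 4*Y)
x(A, B) = B + 2*A
H(Z, p) = 81
1/H(x(f(-1, -2), a(u(3, 0), -1)), -61) = 1/81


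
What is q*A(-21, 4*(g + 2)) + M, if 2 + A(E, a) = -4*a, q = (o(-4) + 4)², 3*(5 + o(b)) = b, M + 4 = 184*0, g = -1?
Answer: -102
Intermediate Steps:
M = -4 (M = -4 + 184*0 = -4 + 0 = -4)
o(b) = -5 + b/3
q = 49/9 (q = ((-5 + (⅓)*(-4)) + 4)² = ((-5 - 4/3) + 4)² = (-19/3 + 4)² = (-7/3)² = 49/9 ≈ 5.4444)
A(E, a) = -2 - 4*a
q*A(-21, 4*(g + 2)) + M = 49*(-2 - 16*(-1 + 2))/9 - 4 = 49*(-2 - 16)/9 - 4 = (49/9)*(-18) - 4 = -98 - 4 = -102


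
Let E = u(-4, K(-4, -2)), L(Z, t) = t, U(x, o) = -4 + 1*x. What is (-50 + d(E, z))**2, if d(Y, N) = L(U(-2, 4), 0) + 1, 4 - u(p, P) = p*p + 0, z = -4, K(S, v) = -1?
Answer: 2401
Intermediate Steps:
U(x, o) = -4 + x
u(p, P) = 4 - p**2 (u(p, P) = 4 - (p*p + 0) = 4 - (p**2 + 0) = 4 - p**2)
E = -12 (E = 4 - 1*(-4)**2 = 4 - 1*16 = 4 - 16 = -12)
d(Y, N) = 1 (d(Y, N) = 0 + 1 = 1)
(-50 + d(E, z))**2 = (-50 + 1)**2 = (-49)**2 = 2401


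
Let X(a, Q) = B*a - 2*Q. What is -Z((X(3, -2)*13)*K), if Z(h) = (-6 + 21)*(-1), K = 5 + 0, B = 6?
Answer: 15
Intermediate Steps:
X(a, Q) = -2*Q + 6*a (X(a, Q) = 6*a - 2*Q = -2*Q + 6*a)
K = 5
Z(h) = -15 (Z(h) = 15*(-1) = -15)
-Z((X(3, -2)*13)*K) = -1*(-15) = 15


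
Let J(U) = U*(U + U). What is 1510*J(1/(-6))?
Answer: 755/9 ≈ 83.889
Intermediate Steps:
J(U) = 2*U**2 (J(U) = U*(2*U) = 2*U**2)
1510*J(1/(-6)) = 1510*(2*(1/(-6))**2) = 1510*(2*(-1/6)**2) = 1510*(2*(1/36)) = 1510*(1/18) = 755/9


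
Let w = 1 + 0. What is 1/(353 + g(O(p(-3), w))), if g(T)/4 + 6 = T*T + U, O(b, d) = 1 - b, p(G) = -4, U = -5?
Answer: 1/409 ≈ 0.0024450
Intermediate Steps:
w = 1
g(T) = -44 + 4*T² (g(T) = -24 + 4*(T*T - 5) = -24 + 4*(T² - 5) = -24 + 4*(-5 + T²) = -24 + (-20 + 4*T²) = -44 + 4*T²)
1/(353 + g(O(p(-3), w))) = 1/(353 + (-44 + 4*(1 - 1*(-4))²)) = 1/(353 + (-44 + 4*(1 + 4)²)) = 1/(353 + (-44 + 4*5²)) = 1/(353 + (-44 + 4*25)) = 1/(353 + (-44 + 100)) = 1/(353 + 56) = 1/409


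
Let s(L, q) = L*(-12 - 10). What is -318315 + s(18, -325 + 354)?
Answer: -318711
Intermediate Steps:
s(L, q) = -22*L (s(L, q) = L*(-22) = -22*L)
-318315 + s(18, -325 + 354) = -318315 - 22*18 = -318315 - 396 = -318711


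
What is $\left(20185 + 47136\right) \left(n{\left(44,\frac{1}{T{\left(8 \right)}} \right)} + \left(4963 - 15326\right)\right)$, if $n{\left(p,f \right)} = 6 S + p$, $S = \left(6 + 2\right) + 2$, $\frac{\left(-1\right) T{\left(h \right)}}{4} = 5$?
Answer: $-690646139$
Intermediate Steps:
$T{\left(h \right)} = -20$ ($T{\left(h \right)} = \left(-4\right) 5 = -20$)
$S = 10$ ($S = 8 + 2 = 10$)
$n{\left(p,f \right)} = 60 + p$ ($n{\left(p,f \right)} = 6 \cdot 10 + p = 60 + p$)
$\left(20185 + 47136\right) \left(n{\left(44,\frac{1}{T{\left(8 \right)}} \right)} + \left(4963 - 15326\right)\right) = \left(20185 + 47136\right) \left(\left(60 + 44\right) + \left(4963 - 15326\right)\right) = 67321 \left(104 - 10363\right) = 67321 \left(-10259\right) = -690646139$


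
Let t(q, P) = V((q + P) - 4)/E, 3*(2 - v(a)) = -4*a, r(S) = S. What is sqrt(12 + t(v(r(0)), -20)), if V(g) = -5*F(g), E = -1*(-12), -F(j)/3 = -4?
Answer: sqrt(7) ≈ 2.6458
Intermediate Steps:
F(j) = 12 (F(j) = -3*(-4) = 12)
E = 12
v(a) = 2 + 4*a/3 (v(a) = 2 - (-4)*a/3 = 2 + 4*a/3)
V(g) = -60 (V(g) = -5*12 = -60)
t(q, P) = -5 (t(q, P) = -60/12 = -60*1/12 = -5)
sqrt(12 + t(v(r(0)), -20)) = sqrt(12 - 5) = sqrt(7)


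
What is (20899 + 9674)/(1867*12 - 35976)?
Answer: -3397/1508 ≈ -2.2527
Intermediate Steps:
(20899 + 9674)/(1867*12 - 35976) = 30573/(22404 - 35976) = 30573/(-13572) = 30573*(-1/13572) = -3397/1508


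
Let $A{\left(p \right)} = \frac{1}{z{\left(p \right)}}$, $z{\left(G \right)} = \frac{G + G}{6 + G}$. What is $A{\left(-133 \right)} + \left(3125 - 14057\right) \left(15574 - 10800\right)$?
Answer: $- \frac{13882371761}{266} \approx -5.2189 \cdot 10^{7}$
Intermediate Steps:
$z{\left(G \right)} = \frac{2 G}{6 + G}$
$A{\left(p \right)} = \frac{6 + p}{2 p}$ ($A{\left(p \right)} = \frac{1}{2 p \frac{1}{6 + p}} = \frac{6 + p}{2 p}$)
$A{\left(-133 \right)} + \left(3125 - 14057\right) \left(15574 - 10800\right) = \frac{6 - 133}{2 \left(-133\right)} + \left(3125 - 14057\right) \left(15574 - 10800\right) = \frac{1}{2} \left(- \frac{1}{133}\right) \left(-127\right) - 52189368 = \frac{127}{266} - 52189368 = - \frac{13882371761}{266}$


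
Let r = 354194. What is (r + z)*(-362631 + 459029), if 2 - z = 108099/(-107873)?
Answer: 3683203048568386/107873 ≈ 3.4144e+10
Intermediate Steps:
z = 323845/107873 (z = 2 - 108099/(-107873) = 2 - 108099*(-1)/107873 = 2 - 1*(-108099/107873) = 2 + 108099/107873 = 323845/107873 ≈ 3.0021)
(r + z)*(-362631 + 459029) = (354194 + 323845/107873)*(-362631 + 459029) = (38208293207/107873)*96398 = 3683203048568386/107873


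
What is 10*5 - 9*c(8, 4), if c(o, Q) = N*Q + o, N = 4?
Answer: -166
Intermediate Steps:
c(o, Q) = o + 4*Q (c(o, Q) = 4*Q + o = o + 4*Q)
10*5 - 9*c(8, 4) = 10*5 - 9*(8 + 4*4) = 50 - 9*(8 + 16) = 50 - 9*24 = 50 - 216 = -166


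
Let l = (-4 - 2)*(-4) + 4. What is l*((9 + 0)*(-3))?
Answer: -756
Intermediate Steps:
l = 28 (l = -6*(-4) + 4 = 24 + 4 = 28)
l*((9 + 0)*(-3)) = 28*((9 + 0)*(-3)) = 28*(9*(-3)) = 28*(-27) = -756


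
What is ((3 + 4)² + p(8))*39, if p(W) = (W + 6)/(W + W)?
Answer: 15561/8 ≈ 1945.1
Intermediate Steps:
p(W) = (6 + W)/(2*W) (p(W) = (6 + W)/((2*W)) = (6 + W)*(1/(2*W)) = (6 + W)/(2*W))
((3 + 4)² + p(8))*39 = ((3 + 4)² + (½)*(6 + 8)/8)*39 = (7² + (½)*(⅛)*14)*39 = (49 + 7/8)*39 = (399/8)*39 = 15561/8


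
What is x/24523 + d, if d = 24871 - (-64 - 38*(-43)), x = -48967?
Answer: 571361456/24523 ≈ 23299.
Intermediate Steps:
d = 23301 (d = 24871 - (-64 + 1634) = 24871 - 1*1570 = 24871 - 1570 = 23301)
x/24523 + d = -48967/24523 + 23301 = 571361456/24523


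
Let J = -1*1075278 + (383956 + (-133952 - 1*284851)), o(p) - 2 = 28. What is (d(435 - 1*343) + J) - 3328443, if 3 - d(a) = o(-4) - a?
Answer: -4438503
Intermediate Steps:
o(p) = 30 (o(p) = 2 + 28 = 30)
d(a) = -27 + a (d(a) = 3 - (30 - a) = 3 + (-30 + a) = -27 + a)
J = -1110125 (J = -1075278 + (383956 + (-133952 - 284851)) = -1075278 + (383956 - 418803) = -1075278 - 34847 = -1110125)
(d(435 - 1*343) + J) - 3328443 = ((-27 + (435 - 1*343)) - 1110125) - 3328443 = ((-27 + (435 - 343)) - 1110125) - 3328443 = ((-27 + 92) - 1110125) - 3328443 = (65 - 1110125) - 3328443 = -1110060 - 3328443 = -4438503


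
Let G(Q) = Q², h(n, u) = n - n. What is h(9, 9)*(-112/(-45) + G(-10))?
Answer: 0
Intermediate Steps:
h(n, u) = 0
h(9, 9)*(-112/(-45) + G(-10)) = 0*(-112/(-45) + (-10)²) = 0*(-112*(-1/45) + 100) = 0*(112/45 + 100) = 0*(4612/45) = 0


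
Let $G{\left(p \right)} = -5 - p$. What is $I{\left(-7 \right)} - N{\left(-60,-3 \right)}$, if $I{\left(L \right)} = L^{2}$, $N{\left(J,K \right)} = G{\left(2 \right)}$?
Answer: $56$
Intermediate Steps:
$N{\left(J,K \right)} = -7$ ($N{\left(J,K \right)} = -5 - 2 = -7$)
$I{\left(-7 \right)} - N{\left(-60,-3 \right)} = \left(-7\right)^{2} - -7 = 49 + 7 = 56$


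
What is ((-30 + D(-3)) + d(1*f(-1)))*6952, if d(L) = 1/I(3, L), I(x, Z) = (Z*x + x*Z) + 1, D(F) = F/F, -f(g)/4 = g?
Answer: -5033248/25 ≈ -2.0133e+5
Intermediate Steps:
f(g) = -4*g
D(F) = 1
I(x, Z) = 1 + 2*Z*x (I(x, Z) = (Z*x + Z*x) + 1 = 2*Z*x + 1 = 1 + 2*Z*x)
d(L) = 1/(1 + 6*L) (d(L) = 1/(1 + 2*L*3) = 1/(1 + 6*L))
((-30 + D(-3)) + d(1*f(-1)))*6952 = ((-30 + 1) + 1/(1 + 6*(1*(-4*(-1)))))*6952 = (-29 + 1/(1 + 6*(1*4)))*6952 = (-29 + 1/(1 + 6*4))*6952 = (-29 + 1/(1 + 24))*6952 = (-29 + 1/25)*6952 = -724/25*6952 = -5033248/25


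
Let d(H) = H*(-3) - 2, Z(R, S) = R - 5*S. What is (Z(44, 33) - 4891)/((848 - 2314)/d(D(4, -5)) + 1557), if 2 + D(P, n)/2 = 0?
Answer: -6265/1763 ≈ -3.5536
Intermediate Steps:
D(P, n) = -4 (D(P, n) = -4 + 2*0 = -4 + 0 = -4)
d(H) = -2 - 3*H (d(H) = -3*H - 2 = -2 - 3*H)
(Z(44, 33) - 4891)/((848 - 2314)/d(D(4, -5)) + 1557) = ((44 - 5*33) - 4891)/((848 - 2314)/(-2 - 3*(-4)) + 1557) = ((44 - 165) - 4891)/(-1466/(-2 + 12) + 1557) = (-121 - 4891)/(-1466/10 + 1557) = -5012/(-1466*⅒ + 1557) = -5012/(-733/5 + 1557) = -5012/7052/5 = -5012*5/7052 = -6265/1763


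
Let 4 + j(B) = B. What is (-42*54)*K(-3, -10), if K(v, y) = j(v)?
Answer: 15876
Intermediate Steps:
j(B) = -4 + B
K(v, y) = -4 + v
(-42*54)*K(-3, -10) = (-42*54)*(-4 - 3) = -2268*(-7) = 15876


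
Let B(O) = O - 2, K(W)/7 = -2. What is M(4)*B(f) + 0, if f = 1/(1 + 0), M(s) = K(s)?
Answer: 14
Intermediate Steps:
K(W) = -14 (K(W) = 7*(-2) = -14)
M(s) = -14
f = 1 (f = 1/1 = 1)
B(O) = -2 + O
M(4)*B(f) + 0 = -14*(-2 + 1) + 0 = -14*(-1) + 0 = 14 + 0 = 14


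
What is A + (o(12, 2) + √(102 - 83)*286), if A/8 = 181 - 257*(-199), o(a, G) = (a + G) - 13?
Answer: 410593 + 286*√19 ≈ 4.1184e+5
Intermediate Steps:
o(a, G) = -13 + G + a (o(a, G) = (G + a) - 13 = -13 + G + a)
A = 410592 (A = 8*(181 - 257*(-199)) = 8*(181 + 51143) = 8*51324 = 410592)
A + (o(12, 2) + √(102 - 83)*286) = 410592 + ((-13 + 2 + 12) + √(102 - 83)*286) = 410592 + (1 + √19*286) = 410592 + (1 + 286*√19) = 410593 + 286*√19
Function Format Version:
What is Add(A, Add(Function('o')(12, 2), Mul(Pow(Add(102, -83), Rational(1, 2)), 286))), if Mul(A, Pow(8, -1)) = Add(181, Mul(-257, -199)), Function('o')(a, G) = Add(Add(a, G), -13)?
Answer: Add(410593, Mul(286, Pow(19, Rational(1, 2)))) ≈ 4.1184e+5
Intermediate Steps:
Function('o')(a, G) = Add(-13, G, a) (Function('o')(a, G) = Add(Add(G, a), -13) = Add(-13, G, a))
A = 410592 (A = Mul(8, Add(181, Mul(-257, -199))) = Mul(8, Add(181, 51143)) = Mul(8, 51324) = 410592)
Add(A, Add(Function('o')(12, 2), Mul(Pow(Add(102, -83), Rational(1, 2)), 286))) = Add(410592, Add(Add(-13, 2, 12), Mul(Pow(Add(102, -83), Rational(1, 2)), 286))) = Add(410592, Add(1, Mul(Pow(19, Rational(1, 2)), 286))) = Add(410592, Add(1, Mul(286, Pow(19, Rational(1, 2))))) = Add(410593, Mul(286, Pow(19, Rational(1, 2))))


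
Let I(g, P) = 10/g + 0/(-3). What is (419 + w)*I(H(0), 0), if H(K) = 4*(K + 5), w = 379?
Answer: 399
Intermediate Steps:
H(K) = 20 + 4*K (H(K) = 4*(5 + K) = 20 + 4*K)
I(g, P) = 10/g (I(g, P) = 10/g + 0*(-⅓) = 10/g + 0 = 10/g)
(419 + w)*I(H(0), 0) = (419 + 379)*(10/(20 + 4*0)) = 798*(10/(20 + 0)) = 798*(10/20) = 798*(10*(1/20)) = 798*(½) = 399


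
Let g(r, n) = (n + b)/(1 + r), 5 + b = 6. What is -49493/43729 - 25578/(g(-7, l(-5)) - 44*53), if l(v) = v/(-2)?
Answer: 12036645781/1224018439 ≈ 9.8337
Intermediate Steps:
b = 1 (b = -5 + 6 = 1)
l(v) = -v/2 (l(v) = v*(-½) = -v/2)
g(r, n) = (1 + n)/(1 + r) (g(r, n) = (n + 1)/(1 + r) = (1 + n)/(1 + r))
-49493/43729 - 25578/(g(-7, l(-5)) - 44*53) = -49493/43729 - 25578/((1 - ½*(-5))/(1 - 7) - 44*53) = -49493*1/43729 - 25578/((1 + 5/2)/(-6) - 2332) = -49493/43729 - 25578/(-⅙*7/2 - 2332) = -49493/43729 - 25578/(-7/12 - 2332) = -49493/43729 - 25578/(-27991/12) = -49493/43729 - 25578*(-12/27991) = -49493/43729 + 306936/27991 = 12036645781/1224018439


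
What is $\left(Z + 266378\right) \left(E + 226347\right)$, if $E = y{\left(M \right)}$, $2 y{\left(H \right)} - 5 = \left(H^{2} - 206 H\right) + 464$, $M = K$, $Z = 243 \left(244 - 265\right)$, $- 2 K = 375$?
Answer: $\frac{550709435675}{8} \approx 6.8839 \cdot 10^{10}$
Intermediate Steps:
$K = - \frac{375}{2}$ ($K = \left(- \frac{1}{2}\right) 375 = - \frac{375}{2} \approx -187.5$)
$Z = -5103$ ($Z = 243 \left(-21\right) = -5103$)
$M = - \frac{375}{2} \approx -187.5$
$y{\left(H \right)} = \frac{469}{2} + \frac{H^{2}}{2} - 103 H$ ($y{\left(H \right)} = \frac{5}{2} + \frac{\left(H^{2} - 206 H\right) + 464}{2} = \frac{5}{2} + \frac{464 + H^{2} - 206 H}{2} = \frac{5}{2} + \left(232 + \frac{H^{2}}{2} - 103 H\right) = \frac{469}{2} + \frac{H^{2}}{2} - 103 H$)
$E = \frac{297001}{8}$ ($E = \frac{469}{2} + \frac{\left(- \frac{375}{2}\right)^{2}}{2} - - \frac{38625}{2} = \frac{469}{2} + \frac{1}{2} \cdot \frac{140625}{4} + \frac{38625}{2} = \frac{469}{2} + \frac{140625}{8} + \frac{38625}{2} = \frac{297001}{8} \approx 37125.0$)
$\left(Z + 266378\right) \left(E + 226347\right) = \left(-5103 + 266378\right) \left(\frac{297001}{8} + 226347\right) = 261275 \cdot \frac{2107777}{8} = \frac{550709435675}{8}$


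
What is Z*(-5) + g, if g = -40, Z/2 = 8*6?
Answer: -520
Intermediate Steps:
Z = 96 (Z = 2*(8*6) = 2*48 = 96)
Z*(-5) + g = 96*(-5) - 40 = -480 - 40 = -520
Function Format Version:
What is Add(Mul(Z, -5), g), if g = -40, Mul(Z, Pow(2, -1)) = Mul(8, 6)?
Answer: -520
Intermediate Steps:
Z = 96 (Z = Mul(2, Mul(8, 6)) = Mul(2, 48) = 96)
Add(Mul(Z, -5), g) = Add(Mul(96, -5), -40) = Add(-480, -40) = -520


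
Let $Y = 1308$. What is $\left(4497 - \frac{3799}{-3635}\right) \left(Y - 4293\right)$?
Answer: $- \frac{9761185218}{727} \approx -1.3427 \cdot 10^{7}$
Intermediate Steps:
$\left(4497 - \frac{3799}{-3635}\right) \left(Y - 4293\right) = \left(4497 - \frac{3799}{-3635}\right) \left(1308 - 4293\right) = \left(4497 - - \frac{3799}{3635}\right) \left(-2985\right) = \left(4497 + \frac{3799}{3635}\right) \left(-2985\right) = \frac{16350394}{3635} \left(-2985\right) = - \frac{9761185218}{727}$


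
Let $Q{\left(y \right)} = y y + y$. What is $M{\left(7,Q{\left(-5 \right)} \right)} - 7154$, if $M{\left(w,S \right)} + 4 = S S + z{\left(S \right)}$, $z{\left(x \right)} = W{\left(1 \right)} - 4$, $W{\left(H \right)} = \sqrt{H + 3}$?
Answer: $-6760$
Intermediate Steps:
$Q{\left(y \right)} = y + y^{2}$ ($Q{\left(y \right)} = y^{2} + y = y + y^{2}$)
$W{\left(H \right)} = \sqrt{3 + H}$
$z{\left(x \right)} = -2$ ($z{\left(x \right)} = \sqrt{3 + 1} - 4 = \sqrt{4} - 4 = 2 - 4 = -2$)
$M{\left(w,S \right)} = -6 + S^{2}$ ($M{\left(w,S \right)} = -4 + \left(S S - 2\right) = -4 + \left(S^{2} - 2\right) = -4 + \left(-2 + S^{2}\right) = -6 + S^{2}$)
$M{\left(7,Q{\left(-5 \right)} \right)} - 7154 = \left(-6 + \left(- 5 \left(1 - 5\right)\right)^{2}\right) - 7154 = \left(-6 + \left(\left(-5\right) \left(-4\right)\right)^{2}\right) - 7154 = \left(-6 + 20^{2}\right) - 7154 = \left(-6 + 400\right) - 7154 = 394 - 7154 = -6760$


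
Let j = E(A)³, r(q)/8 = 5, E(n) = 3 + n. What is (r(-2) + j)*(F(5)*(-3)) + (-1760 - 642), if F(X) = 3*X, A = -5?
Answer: -3842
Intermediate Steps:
r(q) = 40 (r(q) = 8*5 = 40)
j = -8 (j = (3 - 5)³ = (-2)³ = -8)
(r(-2) + j)*(F(5)*(-3)) + (-1760 - 642) = (40 - 8)*((3*5)*(-3)) + (-1760 - 642) = 32*(15*(-3)) - 2402 = 32*(-45) - 2402 = -1440 - 2402 = -3842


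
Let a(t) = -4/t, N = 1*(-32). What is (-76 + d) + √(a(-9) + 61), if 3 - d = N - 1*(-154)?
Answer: -195 + √553/3 ≈ -187.16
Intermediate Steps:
N = -32
d = -119 (d = 3 - (-32 - 1*(-154)) = 3 - (-32 + 154) = 3 - 1*122 = 3 - 122 = -119)
(-76 + d) + √(a(-9) + 61) = (-76 - 119) + √(-4/(-9) + 61) = -195 + √(-4*(-⅑) + 61) = -195 + √(4/9 + 61) = -195 + √(553/9) = -195 + √553/3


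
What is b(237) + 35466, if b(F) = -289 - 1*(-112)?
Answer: 35289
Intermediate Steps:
b(F) = -177 (b(F) = -289 + 112 = -177)
b(237) + 35466 = -177 + 35466 = 35289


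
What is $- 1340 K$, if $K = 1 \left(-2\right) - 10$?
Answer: $16080$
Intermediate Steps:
$K = -12$ ($K = -2 - 10 = -12$)
$- 1340 K = \left(-1340\right) \left(-12\right) = 16080$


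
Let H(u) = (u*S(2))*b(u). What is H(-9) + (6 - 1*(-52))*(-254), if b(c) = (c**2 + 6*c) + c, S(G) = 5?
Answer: -15542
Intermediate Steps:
b(c) = c**2 + 7*c
H(u) = 5*u**2*(7 + u) (H(u) = (u*5)*(u*(7 + u)) = (5*u)*(u*(7 + u)) = 5*u**2*(7 + u))
H(-9) + (6 - 1*(-52))*(-254) = 5*(-9)**2*(7 - 9) + (6 - 1*(-52))*(-254) = 5*81*(-2) + (6 + 52)*(-254) = -810 + 58*(-254) = -810 - 14732 = -15542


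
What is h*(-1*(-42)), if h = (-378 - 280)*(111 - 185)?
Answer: 2045064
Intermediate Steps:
h = 48692 (h = -658*(-74) = 48692)
h*(-1*(-42)) = 48692*(-1*(-42)) = 48692*42 = 2045064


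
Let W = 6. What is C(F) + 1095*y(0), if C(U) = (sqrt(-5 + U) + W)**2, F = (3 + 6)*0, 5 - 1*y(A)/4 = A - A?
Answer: 21931 + 12*I*sqrt(5) ≈ 21931.0 + 26.833*I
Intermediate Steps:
y(A) = 20 (y(A) = 20 - 4*(A - A) = 20 - 4*0 = 20 + 0 = 20)
F = 0 (F = 9*0 = 0)
C(U) = (6 + sqrt(-5 + U))**2 (C(U) = (sqrt(-5 + U) + 6)**2 = (6 + sqrt(-5 + U))**2)
C(F) + 1095*y(0) = (6 + sqrt(-5 + 0))**2 + 1095*20 = (6 + sqrt(-5))**2 + 21900 = (6 + I*sqrt(5))**2 + 21900 = 21900 + (6 + I*sqrt(5))**2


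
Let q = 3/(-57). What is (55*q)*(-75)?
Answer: 4125/19 ≈ 217.11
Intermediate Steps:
q = -1/19 (q = 3*(-1/57) = -1/19 ≈ -0.052632)
(55*q)*(-75) = (55*(-1/19))*(-75) = -55/19*(-75) = 4125/19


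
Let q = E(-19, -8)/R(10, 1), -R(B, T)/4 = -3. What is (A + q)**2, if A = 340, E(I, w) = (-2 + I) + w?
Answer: 16410601/144 ≈ 1.1396e+5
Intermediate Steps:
E(I, w) = -2 + I + w
R(B, T) = 12 (R(B, T) = -4*(-3) = 12)
q = -29/12 (q = (-2 - 19 - 8)/12 = -29*1/12 = -29/12 ≈ -2.4167)
(A + q)**2 = (340 - 29/12)**2 = (4051/12)**2 = 16410601/144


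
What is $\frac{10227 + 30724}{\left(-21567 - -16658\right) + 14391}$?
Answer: $\frac{40951}{9482} \approx 4.3188$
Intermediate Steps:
$\frac{10227 + 30724}{\left(-21567 - -16658\right) + 14391} = \frac{40951}{\left(-21567 + 16658\right) + 14391} = \frac{40951}{-4909 + 14391} = \frac{40951}{9482}$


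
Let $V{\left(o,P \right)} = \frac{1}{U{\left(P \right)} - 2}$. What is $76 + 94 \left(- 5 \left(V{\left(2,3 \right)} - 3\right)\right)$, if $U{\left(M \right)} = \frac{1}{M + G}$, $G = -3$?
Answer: $1486$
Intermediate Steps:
$U{\left(M \right)} = \frac{1}{-3 + M}$ ($U{\left(M \right)} = \frac{1}{M - 3} = \frac{1}{-3 + M}$)
$V{\left(o,P \right)} = \frac{1}{-2 + \frac{1}{-3 + P}}$ ($V{\left(o,P \right)} = \frac{1}{\frac{1}{-3 + P} - 2} = \frac{1}{-2 + \frac{1}{-3 + P}}$)
$76 + 94 \left(- 5 \left(V{\left(2,3 \right)} - 3\right)\right) = 76 + 94 \left(- 5 \left(\frac{3 - 3}{-7 + 2 \cdot 3} - 3\right)\right) = 76 + 94 \left(- 5 \left(\frac{3 - 3}{-7 + 6} - 3\right)\right) = 76 + 94 \left(- 5 \left(\frac{1}{-1} \cdot 0 - 3\right)\right) = 76 + 94 \left(- 5 \left(\left(-1\right) 0 - 3\right)\right) = 76 + 94 \left(- 5 \left(0 - 3\right)\right) = 76 + 94 \left(\left(-5\right) \left(-3\right)\right) = 76 + 94 \cdot 15 = 76 + 1410 = 1486$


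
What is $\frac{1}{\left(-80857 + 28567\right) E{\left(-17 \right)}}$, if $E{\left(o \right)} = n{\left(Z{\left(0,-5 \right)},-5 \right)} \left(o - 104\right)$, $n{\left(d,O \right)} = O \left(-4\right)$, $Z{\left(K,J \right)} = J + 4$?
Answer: $\frac{1}{126541800} \approx 7.9025 \cdot 10^{-9}$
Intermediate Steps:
$Z{\left(K,J \right)} = 4 + J$
$n{\left(d,O \right)} = - 4 O$
$E{\left(o \right)} = -2080 + 20 o$ ($E{\left(o \right)} = \left(-4\right) \left(-5\right) \left(o - 104\right) = 20 \left(-104 + o\right) = -2080 + 20 o$)
$\frac{1}{\left(-80857 + 28567\right) E{\left(-17 \right)}} = \frac{1}{\left(-80857 + 28567\right) \left(-2080 + 20 \left(-17\right)\right)} = \frac{1}{\left(-52290\right) \left(-2080 - 340\right)} = - \frac{1}{52290 \left(-2420\right)} = \left(- \frac{1}{52290}\right) \left(- \frac{1}{2420}\right) = \frac{1}{126541800}$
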